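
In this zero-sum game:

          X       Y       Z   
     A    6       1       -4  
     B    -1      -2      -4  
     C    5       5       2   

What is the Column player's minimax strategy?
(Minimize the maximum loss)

Column should play Z, value = 2

Work:
Column player minimizes Row's maximum payoff:
Column X: max payoff to Row = 6
Column Y: max payoff to Row = 5
Column Z: max payoff to Row = 2
Minimum is 2, achieved by column Z.
Minimax strategy: Z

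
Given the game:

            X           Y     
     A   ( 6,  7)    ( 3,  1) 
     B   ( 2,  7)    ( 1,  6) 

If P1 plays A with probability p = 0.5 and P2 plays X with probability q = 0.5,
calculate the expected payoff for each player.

E[P1] = 3.0, E[P2] = 5.25

Work:
E[P1] = p·q·π₁(A,X) + p·(1-q)·π₁(A,Y) + (1-p)·q·π₁(B,X) + (1-p)·(1-q)·π₁(B,Y)
= 0.5·0.5·6 + 0.5·0.5·3 + 0.5·0.5·2 + 0.5·0.5·1
= 3.0

E[P2] = 5.25 (similar calculation)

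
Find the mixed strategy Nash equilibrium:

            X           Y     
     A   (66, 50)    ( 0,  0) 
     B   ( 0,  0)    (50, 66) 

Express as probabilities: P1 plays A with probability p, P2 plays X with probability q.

p = 0.569, q = 0.431

Work:
Find probabilities that make opponent indifferent:
P2 chooses q to make P1 indifferent between A and B
P1 chooses p to make P2 indifferent between X and Y
Mixed NE: P1 plays (A: 0.569, B: 0.431), P2 plays (X: 0.431, Y: 0.569)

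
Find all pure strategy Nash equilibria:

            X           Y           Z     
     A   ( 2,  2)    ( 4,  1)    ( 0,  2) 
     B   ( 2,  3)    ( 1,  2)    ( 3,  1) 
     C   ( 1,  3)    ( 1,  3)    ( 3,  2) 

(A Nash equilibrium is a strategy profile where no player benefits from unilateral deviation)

Nash equilibrium: (A, X), (B, X)

Work:
Best responses:
  P1 vs X: payoffs [2, 2, 1] → best response A/B (payoff 2)
  P1 vs Y: payoffs [4, 1, 1] → best response A (payoff 4)
  P1 vs Z: payoffs [0, 3, 3] → best response B/C (payoff 3)
  P2 vs A: payoffs [2, 1, 2] → best response X/Z (payoff 2)
  P2 vs B: payoffs [3, 2, 1] → best response X (payoff 3)
  P2 vs C: payoffs [3, 3, 2] → best response X/Y (payoff 3)
Mutual best responses: (A,X), (B,X) → Nash equilibria.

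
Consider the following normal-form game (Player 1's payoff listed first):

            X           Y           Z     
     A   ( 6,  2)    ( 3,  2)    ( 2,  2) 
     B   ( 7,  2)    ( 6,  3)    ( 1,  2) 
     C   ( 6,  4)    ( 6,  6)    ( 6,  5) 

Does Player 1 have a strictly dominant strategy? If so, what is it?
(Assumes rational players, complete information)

No strictly dominant strategy exists for Player 1

Work:
A strategy strictly dominates another if it gives a strictly higher payoff against every opponent action. Compare each pair of P1's strategies column-by-column:
  A vs B: [6 vs 7, 3 vs 6, 2 vs 1] → A does not strictly dominate B (column X: 6 ≤ 7)
  A vs C: [6 vs 6, 3 vs 6, 2 vs 6] → A does not strictly dominate C (column X: 6 ≤ 6)
  B vs A: [7 vs 6, 6 vs 3, 1 vs 2] → B does not strictly dominate A (column Z: 1 ≤ 2)
  B vs C: [7 vs 6, 6 vs 6, 1 vs 6] → B does not strictly dominate C (column Y: 6 ≤ 6)
  C vs A: [6 vs 6, 6 vs 3, 6 vs 2] → C does not strictly dominate A (column X: 6 ≤ 6)
  C vs B: [6 vs 7, 6 vs 6, 6 vs 1] → C does not strictly dominate B (column X: 6 ≤ 7)
No single strategy strictly dominates all others → no strictly dominant strategy.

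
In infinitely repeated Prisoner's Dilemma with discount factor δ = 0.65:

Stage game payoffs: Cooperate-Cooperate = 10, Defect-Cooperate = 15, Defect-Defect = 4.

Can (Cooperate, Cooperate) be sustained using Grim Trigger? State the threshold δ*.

δ* = 0.4545; since δ = 0.65 ≥ 0.4545, cooperation can be sustained

Work:
For Grim Trigger:
Cooperate forever: 10/(1-δ)
Defect then punished: 15 + 4·δ/(1-δ)
Need: 10/(1-δ) ≥ 15 + 4·δ/(1-δ)
Solving: δ ≥ (T-R)/(T-P) = (15-10)/(15-4) = 0.4545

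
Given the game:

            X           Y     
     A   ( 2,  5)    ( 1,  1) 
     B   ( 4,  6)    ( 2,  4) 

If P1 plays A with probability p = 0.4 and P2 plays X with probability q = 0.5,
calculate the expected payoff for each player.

E[P1] = 2.4, E[P2] = 4.2

Work:
E[P1] = p·q·π₁(A,X) + p·(1-q)·π₁(A,Y) + (1-p)·q·π₁(B,X) + (1-p)·(1-q)·π₁(B,Y)
= 0.4·0.5·2 + 0.4·0.5·1 + 0.6·0.5·4 + 0.6·0.5·2
= 2.4

E[P2] = 4.2 (similar calculation)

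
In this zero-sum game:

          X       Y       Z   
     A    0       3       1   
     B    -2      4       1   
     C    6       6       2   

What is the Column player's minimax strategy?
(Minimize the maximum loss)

Column should play Z, value = 2

Work:
Column player minimizes Row's maximum payoff:
Column X: max payoff to Row = 6
Column Y: max payoff to Row = 6
Column Z: max payoff to Row = 2
Minimum is 2, achieved by column Z.
Minimax strategy: Z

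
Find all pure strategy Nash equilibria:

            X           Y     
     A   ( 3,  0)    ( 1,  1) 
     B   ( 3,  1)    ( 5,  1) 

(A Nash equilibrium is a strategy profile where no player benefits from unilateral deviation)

Nash equilibrium: (B, X), (B, Y)

Work:
Best responses:
  P1 vs X: payoffs [3, 3] → best response A/B (payoff 3)
  P1 vs Y: payoffs [1, 5] → best response B (payoff 5)
  P2 vs A: payoffs [0, 1] → best response Y (payoff 1)
  P2 vs B: payoffs [1, 1] → best response X/Y (payoff 1)
Mutual best responses: (B,X), (B,Y) → Nash equilibria.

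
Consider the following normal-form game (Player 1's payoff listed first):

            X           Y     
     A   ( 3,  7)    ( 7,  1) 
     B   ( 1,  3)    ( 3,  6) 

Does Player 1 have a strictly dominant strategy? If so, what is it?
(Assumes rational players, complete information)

Yes, Player 1's strictly dominant strategy is A

Work:
A strategy strictly dominates another if it gives a strictly higher payoff against every opponent action. Compare each pair of P1's strategies column-by-column:
  A vs B: [3 vs 1, 7 vs 3] → A strictly dominates B
  B vs A: [1 vs 3, 3 vs 7] → B does not strictly dominate A (column X: 1 ≤ 3)
A strictly dominates every other strategy → strictly dominant.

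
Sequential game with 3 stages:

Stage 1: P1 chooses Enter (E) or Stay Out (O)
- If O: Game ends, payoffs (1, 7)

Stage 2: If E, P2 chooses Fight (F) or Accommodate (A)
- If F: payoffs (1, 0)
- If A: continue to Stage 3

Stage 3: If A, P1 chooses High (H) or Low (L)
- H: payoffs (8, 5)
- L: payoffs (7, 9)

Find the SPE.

SPE: (E, A, H); Outcome (8, 5)

Work:
Stage 3: P1 chooses H (8 vs 7)
Stage 2: P2: F->0, A->5 (anticipating H). Choose A
Stage 1: P1: O->1, E->8 (anticipating A, H). Choose E
SPE path: E -> A -> H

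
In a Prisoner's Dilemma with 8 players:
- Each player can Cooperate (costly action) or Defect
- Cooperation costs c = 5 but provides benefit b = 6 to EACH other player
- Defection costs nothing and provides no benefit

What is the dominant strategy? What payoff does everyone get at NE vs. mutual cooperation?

Dominant: Defect; NE payoff = 0; Coop payoff = 37

Work:
Defect dominates (saves cost c = 5, benefit to others is external)
NE: All defect → everyone gets 0
If all cooperate: each receives (7)×6 - 5 = 37
Social dilemma: 37 > 0 but NE gives 0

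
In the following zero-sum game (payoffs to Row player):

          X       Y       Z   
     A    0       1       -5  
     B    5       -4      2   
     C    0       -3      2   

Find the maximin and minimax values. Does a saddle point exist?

Maximin = -3, Minimax = 1, Saddle: False

Work:
Row minimums: [-5, -4, -3] → maximin = -3
Column maximums: [5, 1, 2] → minimax = 1
No saddle point (maximin ≠ minimax). Mixed strategy needed.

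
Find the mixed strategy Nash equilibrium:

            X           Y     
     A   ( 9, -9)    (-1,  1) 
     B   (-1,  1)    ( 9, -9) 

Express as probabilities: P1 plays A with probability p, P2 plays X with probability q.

p = 0.5, q = 0.5

Work:
Find probabilities that make opponent indifferent:
P2 chooses q to make P1 indifferent between A and B
P1 chooses p to make P2 indifferent between X and Y
Mixed NE: P1 plays (A: 0.5, B: 0.5), P2 plays (X: 0.5, Y: 0.5)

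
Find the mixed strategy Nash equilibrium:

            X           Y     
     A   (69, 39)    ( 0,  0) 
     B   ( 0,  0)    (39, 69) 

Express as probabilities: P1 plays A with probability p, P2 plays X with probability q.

p = 0.6389, q = 0.3611

Work:
Find probabilities that make opponent indifferent:
P2 chooses q to make P1 indifferent between A and B
P1 chooses p to make P2 indifferent between X and Y
Mixed NE: P1 plays (A: 0.6389, B: 0.3611), P2 plays (X: 0.3611, Y: 0.6389)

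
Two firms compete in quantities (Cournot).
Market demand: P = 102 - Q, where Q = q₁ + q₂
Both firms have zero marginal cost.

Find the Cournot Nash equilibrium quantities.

q₁* = q₂* = 34.0; P* = 34.0

Work:
Profit: π_i = P·q_i = (a - q_i - q_j)·q_i
FOC: ∂π_i/∂q_i = a - 2q_i - q_j = 0
Reaction function: q_i = (102 - q_j)/2
Symmetry: q* = 102/3 = 34.0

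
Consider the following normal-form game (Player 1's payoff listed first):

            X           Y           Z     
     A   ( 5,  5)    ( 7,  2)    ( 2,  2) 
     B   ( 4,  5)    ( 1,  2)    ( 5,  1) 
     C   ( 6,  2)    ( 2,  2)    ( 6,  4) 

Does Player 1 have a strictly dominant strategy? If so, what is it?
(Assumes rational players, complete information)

No strictly dominant strategy exists for Player 1

Work:
A strategy strictly dominates another if it gives a strictly higher payoff against every opponent action. Compare each pair of P1's strategies column-by-column:
  A vs B: [5 vs 4, 7 vs 1, 2 vs 5] → A does not strictly dominate B (column Z: 2 ≤ 5)
  A vs C: [5 vs 6, 7 vs 2, 2 vs 6] → A does not strictly dominate C (column X: 5 ≤ 6)
  B vs A: [4 vs 5, 1 vs 7, 5 vs 2] → B does not strictly dominate A (column X: 4 ≤ 5)
  B vs C: [4 vs 6, 1 vs 2, 5 vs 6] → B does not strictly dominate C (column X: 4 ≤ 6)
  C vs A: [6 vs 5, 2 vs 7, 6 vs 2] → C does not strictly dominate A (column Y: 2 ≤ 7)
  C vs B: [6 vs 4, 2 vs 1, 6 vs 5] → C strictly dominates B
No single strategy strictly dominates all others → no strictly dominant strategy.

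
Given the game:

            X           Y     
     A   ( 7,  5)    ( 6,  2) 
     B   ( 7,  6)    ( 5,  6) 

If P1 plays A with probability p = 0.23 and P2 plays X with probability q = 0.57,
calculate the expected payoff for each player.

E[P1] = 6.2389, E[P2] = 5.4733

Work:
E[P1] = p·q·π₁(A,X) + p·(1-q)·π₁(A,Y) + (1-p)·q·π₁(B,X) + (1-p)·(1-q)·π₁(B,Y)
= 0.23·0.57·7 + 0.23·0.43·6 + 0.77·0.57·7 + 0.77·0.43·5
= 6.2389

E[P2] = 5.4733 (similar calculation)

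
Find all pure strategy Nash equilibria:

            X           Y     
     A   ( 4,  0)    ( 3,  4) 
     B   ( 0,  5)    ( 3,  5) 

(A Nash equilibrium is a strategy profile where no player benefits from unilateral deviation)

Nash equilibrium: (A, Y), (B, Y)

Work:
Best responses:
  P1 vs X: payoffs [4, 0] → best response A (payoff 4)
  P1 vs Y: payoffs [3, 3] → best response A/B (payoff 3)
  P2 vs A: payoffs [0, 4] → best response Y (payoff 4)
  P2 vs B: payoffs [5, 5] → best response X/Y (payoff 5)
Mutual best responses: (A,Y), (B,Y) → Nash equilibria.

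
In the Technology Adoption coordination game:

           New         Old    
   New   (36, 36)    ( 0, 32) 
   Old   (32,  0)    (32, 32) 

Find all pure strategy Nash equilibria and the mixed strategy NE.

Pure NE: (New, New) and (Old, Old); Mixed NE: p = 0.8889, q = 0.8889

Work:
Check pure NE:
(New, New): (36, 36) - no unilateral deviation beneficial
(Old, Old): (32, 32) - no unilateral deviation beneficial
Mixed NE: P1 plays New with p = 0.8889, P2 plays New with q = 0.8889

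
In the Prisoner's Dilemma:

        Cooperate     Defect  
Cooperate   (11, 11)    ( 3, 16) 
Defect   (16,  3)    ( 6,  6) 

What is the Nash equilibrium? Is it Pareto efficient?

(Defect, Defect) is NE; not Pareto efficient

Work:
Defect dominates Cooperate for both players:
If P2 cooperates: Defect (16) > Cooperate (11)
If P2 defects: Defect (6) > Cooperate (3)
NE: (Defect, Defect) with payoff (6, 6)
But (Cooperate, Cooperate) = (11, 11) Pareto dominates (6, 6)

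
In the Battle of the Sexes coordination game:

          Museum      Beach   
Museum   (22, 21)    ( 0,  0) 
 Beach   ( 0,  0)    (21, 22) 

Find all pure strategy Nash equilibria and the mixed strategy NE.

Pure NE: (Museum, Museum) and (Beach, Beach); Mixed NE: p = 0.5116, q = 0.4884

Work:
Check pure NE:
(Museum, Museum): (22, 21) - no unilateral deviation beneficial
(Beach, Beach): (21, 22) - no unilateral deviation beneficial
Mixed NE: P1 plays Museum with p = 0.5116, P2 plays Museum with q = 0.4884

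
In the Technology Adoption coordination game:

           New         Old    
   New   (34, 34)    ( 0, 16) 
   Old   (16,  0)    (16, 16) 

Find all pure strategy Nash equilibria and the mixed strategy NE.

Pure NE: (New, New) and (Old, Old); Mixed NE: p = 0.4706, q = 0.4706

Work:
Check pure NE:
(New, New): (34, 34) - no unilateral deviation beneficial
(Old, Old): (16, 16) - no unilateral deviation beneficial
Mixed NE: P1 plays New with p = 0.4706, P2 plays New with q = 0.4706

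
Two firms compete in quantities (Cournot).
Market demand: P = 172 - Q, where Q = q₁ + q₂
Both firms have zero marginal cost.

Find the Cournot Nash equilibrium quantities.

q₁* = q₂* = 57.33; P* = 57.33

Work:
Profit: π_i = P·q_i = (a - q_i - q_j)·q_i
FOC: ∂π_i/∂q_i = a - 2q_i - q_j = 0
Reaction function: q_i = (172 - q_j)/2
Symmetry: q* = 172/3 = 57.33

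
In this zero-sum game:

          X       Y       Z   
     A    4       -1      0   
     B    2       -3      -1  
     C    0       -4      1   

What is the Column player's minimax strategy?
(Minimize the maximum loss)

Column should play Y, value = -1

Work:
Column player minimizes Row's maximum payoff:
Column X: max payoff to Row = 4
Column Y: max payoff to Row = -1
Column Z: max payoff to Row = 1
Minimum is -1, achieved by column Y.
Minimax strategy: Y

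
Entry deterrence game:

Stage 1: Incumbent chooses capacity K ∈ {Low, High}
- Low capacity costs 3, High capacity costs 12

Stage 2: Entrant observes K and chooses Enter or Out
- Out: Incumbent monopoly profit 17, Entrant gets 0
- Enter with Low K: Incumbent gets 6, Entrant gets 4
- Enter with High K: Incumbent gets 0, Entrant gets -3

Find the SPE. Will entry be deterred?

SPE: (High, Enter|Low, Out|High); Entry deterred. Incumbent net profit = 5

Work:
After Low K: Entrant enters (4 > 0)
After High K: Entrant stays out (-3 < 0)
Incumbent: Low → 6−3=3, High → 17−12=5
Incumbent chooses High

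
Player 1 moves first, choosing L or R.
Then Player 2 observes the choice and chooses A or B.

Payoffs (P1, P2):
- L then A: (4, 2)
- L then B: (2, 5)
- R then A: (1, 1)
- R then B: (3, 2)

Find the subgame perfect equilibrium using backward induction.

P1 plays R, P2 plays B after L and B after R; Payoff (3, 2)

Work:
Backward induction:
After L: P2 chooses B → P1 gets 2
After R: P2 chooses B → P1 gets 3
P1 chooses R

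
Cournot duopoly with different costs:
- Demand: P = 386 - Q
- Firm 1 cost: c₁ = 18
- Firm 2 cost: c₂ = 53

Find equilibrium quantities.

q₁* = 134.33, q₂* = 99.33

Work:
Reaction: q₁ = (386 - 18 - q₂)/2
Reaction: q₂ = (386 - 53 - q₁)/2
Solve simultaneously:
q₁* = (386 - 2×18 + 53)/3 = 134.33
q₂* = (386 - 2×53 + 18)/3 = 99.33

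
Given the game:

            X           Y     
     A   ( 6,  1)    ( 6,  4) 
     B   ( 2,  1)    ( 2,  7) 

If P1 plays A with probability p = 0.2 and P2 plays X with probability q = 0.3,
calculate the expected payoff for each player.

E[P1] = 2.8, E[P2] = 4.78

Work:
E[P1] = p·q·π₁(A,X) + p·(1-q)·π₁(A,Y) + (1-p)·q·π₁(B,X) + (1-p)·(1-q)·π₁(B,Y)
= 0.2·0.3·6 + 0.2·0.7·6 + 0.8·0.3·2 + 0.8·0.7·2
= 2.8

E[P2] = 4.78 (similar calculation)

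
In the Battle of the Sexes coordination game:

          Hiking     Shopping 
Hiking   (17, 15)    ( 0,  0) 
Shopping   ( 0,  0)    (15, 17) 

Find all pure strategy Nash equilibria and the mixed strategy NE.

Pure NE: (Hiking, Hiking) and (Shopping, Shopping); Mixed NE: p = 0.5312, q = 0.4688

Work:
Check pure NE:
(Hiking, Hiking): (17, 15) - no unilateral deviation beneficial
(Shopping, Shopping): (15, 17) - no unilateral deviation beneficial
Mixed NE: P1 plays Hiking with p = 0.5312, P2 plays Hiking with q = 0.4688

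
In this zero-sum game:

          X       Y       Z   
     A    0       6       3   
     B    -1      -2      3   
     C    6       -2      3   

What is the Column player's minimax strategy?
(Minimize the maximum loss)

Column should play Z, value = 3

Work:
Column player minimizes Row's maximum payoff:
Column X: max payoff to Row = 6
Column Y: max payoff to Row = 6
Column Z: max payoff to Row = 3
Minimum is 3, achieved by column Z.
Minimax strategy: Z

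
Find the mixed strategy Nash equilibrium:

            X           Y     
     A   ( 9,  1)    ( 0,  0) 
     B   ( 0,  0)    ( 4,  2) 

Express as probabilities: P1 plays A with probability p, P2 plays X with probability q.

p = 0.6667, q = 0.3077

Work:
Find probabilities that make opponent indifferent:
P2 chooses q to make P1 indifferent between A and B
P1 chooses p to make P2 indifferent between X and Y
Mixed NE: P1 plays (A: 0.6667, B: 0.3333), P2 plays (X: 0.3077, Y: 0.6923)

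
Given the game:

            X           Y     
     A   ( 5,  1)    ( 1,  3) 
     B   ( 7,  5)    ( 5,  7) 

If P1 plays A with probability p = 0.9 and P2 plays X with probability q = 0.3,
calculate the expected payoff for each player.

E[P1] = 2.54, E[P2] = 2.8

Work:
E[P1] = p·q·π₁(A,X) + p·(1-q)·π₁(A,Y) + (1-p)·q·π₁(B,X) + (1-p)·(1-q)·π₁(B,Y)
= 0.9·0.3·5 + 0.9·0.7·1 + 0.1·0.3·7 + 0.1·0.7·5
= 2.54

E[P2] = 2.8 (similar calculation)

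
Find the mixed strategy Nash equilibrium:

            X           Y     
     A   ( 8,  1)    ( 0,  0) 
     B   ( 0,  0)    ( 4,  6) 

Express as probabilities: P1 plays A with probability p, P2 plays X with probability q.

p = 0.8571, q = 0.3333

Work:
Find probabilities that make opponent indifferent:
P2 chooses q to make P1 indifferent between A and B
P1 chooses p to make P2 indifferent between X and Y
Mixed NE: P1 plays (A: 0.8571, B: 0.1429), P2 plays (X: 0.3333, Y: 0.6667)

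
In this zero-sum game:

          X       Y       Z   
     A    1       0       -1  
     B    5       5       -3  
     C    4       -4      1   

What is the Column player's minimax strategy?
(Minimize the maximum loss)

Column should play Z, value = 1

Work:
Column player minimizes Row's maximum payoff:
Column X: max payoff to Row = 5
Column Y: max payoff to Row = 5
Column Z: max payoff to Row = 1
Minimum is 1, achieved by column Z.
Minimax strategy: Z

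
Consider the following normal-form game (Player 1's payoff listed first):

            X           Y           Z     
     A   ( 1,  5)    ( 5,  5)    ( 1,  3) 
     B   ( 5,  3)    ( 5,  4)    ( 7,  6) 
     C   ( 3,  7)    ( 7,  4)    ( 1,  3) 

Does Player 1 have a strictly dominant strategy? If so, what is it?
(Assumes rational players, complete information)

No strictly dominant strategy exists for Player 1

Work:
A strategy strictly dominates another if it gives a strictly higher payoff against every opponent action. Compare each pair of P1's strategies column-by-column:
  A vs B: [1 vs 5, 5 vs 5, 1 vs 7] → A does not strictly dominate B (column X: 1 ≤ 5)
  A vs C: [1 vs 3, 5 vs 7, 1 vs 1] → A does not strictly dominate C (column X: 1 ≤ 3)
  B vs A: [5 vs 1, 5 vs 5, 7 vs 1] → B does not strictly dominate A (column Y: 5 ≤ 5)
  B vs C: [5 vs 3, 5 vs 7, 7 vs 1] → B does not strictly dominate C (column Y: 5 ≤ 7)
  C vs A: [3 vs 1, 7 vs 5, 1 vs 1] → C does not strictly dominate A (column Z: 1 ≤ 1)
  C vs B: [3 vs 5, 7 vs 5, 1 vs 7] → C does not strictly dominate B (column X: 3 ≤ 5)
No single strategy strictly dominates all others → no strictly dominant strategy.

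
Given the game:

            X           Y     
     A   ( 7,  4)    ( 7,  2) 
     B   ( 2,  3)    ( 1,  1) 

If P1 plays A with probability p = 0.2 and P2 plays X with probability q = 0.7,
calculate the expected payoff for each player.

E[P1] = 2.76, E[P2] = 2.6

Work:
E[P1] = p·q·π₁(A,X) + p·(1-q)·π₁(A,Y) + (1-p)·q·π₁(B,X) + (1-p)·(1-q)·π₁(B,Y)
= 0.2·0.7·7 + 0.2·0.3·7 + 0.8·0.7·2 + 0.8·0.3·1
= 2.76

E[P2] = 2.6 (similar calculation)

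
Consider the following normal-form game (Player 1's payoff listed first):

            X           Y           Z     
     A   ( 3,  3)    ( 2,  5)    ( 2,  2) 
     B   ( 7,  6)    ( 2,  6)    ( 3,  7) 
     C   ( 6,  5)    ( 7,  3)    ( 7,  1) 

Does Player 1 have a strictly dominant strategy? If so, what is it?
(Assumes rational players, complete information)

No strictly dominant strategy exists for Player 1

Work:
A strategy strictly dominates another if it gives a strictly higher payoff against every opponent action. Compare each pair of P1's strategies column-by-column:
  A vs B: [3 vs 7, 2 vs 2, 2 vs 3] → A does not strictly dominate B (column X: 3 ≤ 7)
  A vs C: [3 vs 6, 2 vs 7, 2 vs 7] → A does not strictly dominate C (column X: 3 ≤ 6)
  B vs A: [7 vs 3, 2 vs 2, 3 vs 2] → B does not strictly dominate A (column Y: 2 ≤ 2)
  B vs C: [7 vs 6, 2 vs 7, 3 vs 7] → B does not strictly dominate C (column Y: 2 ≤ 7)
  C vs A: [6 vs 3, 7 vs 2, 7 vs 2] → C strictly dominates A
  C vs B: [6 vs 7, 7 vs 2, 7 vs 3] → C does not strictly dominate B (column X: 6 ≤ 7)
No single strategy strictly dominates all others → no strictly dominant strategy.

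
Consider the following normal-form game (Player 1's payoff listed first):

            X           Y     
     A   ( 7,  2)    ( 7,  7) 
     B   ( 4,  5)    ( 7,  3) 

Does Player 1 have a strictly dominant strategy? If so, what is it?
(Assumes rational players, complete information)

No strictly dominant strategy exists for Player 1

Work:
A strategy strictly dominates another if it gives a strictly higher payoff against every opponent action. Compare each pair of P1's strategies column-by-column:
  A vs B: [7 vs 4, 7 vs 7] → A does not strictly dominate B (column Y: 7 ≤ 7)
  B vs A: [4 vs 7, 7 vs 7] → B does not strictly dominate A (column X: 4 ≤ 7)
No single strategy strictly dominates all others → no strictly dominant strategy.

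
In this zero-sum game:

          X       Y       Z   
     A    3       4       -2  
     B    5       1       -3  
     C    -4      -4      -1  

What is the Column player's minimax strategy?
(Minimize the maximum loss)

Column should play Z, value = -1

Work:
Column player minimizes Row's maximum payoff:
Column X: max payoff to Row = 5
Column Y: max payoff to Row = 4
Column Z: max payoff to Row = -1
Minimum is -1, achieved by column Z.
Minimax strategy: Z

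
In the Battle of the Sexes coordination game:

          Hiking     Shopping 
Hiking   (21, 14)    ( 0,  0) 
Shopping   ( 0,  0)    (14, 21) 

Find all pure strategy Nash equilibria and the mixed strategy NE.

Pure NE: (Hiking, Hiking) and (Shopping, Shopping); Mixed NE: p = 0.6, q = 0.4

Work:
Check pure NE:
(Hiking, Hiking): (21, 14) - no unilateral deviation beneficial
(Shopping, Shopping): (14, 21) - no unilateral deviation beneficial
Mixed NE: P1 plays Hiking with p = 0.6, P2 plays Hiking with q = 0.4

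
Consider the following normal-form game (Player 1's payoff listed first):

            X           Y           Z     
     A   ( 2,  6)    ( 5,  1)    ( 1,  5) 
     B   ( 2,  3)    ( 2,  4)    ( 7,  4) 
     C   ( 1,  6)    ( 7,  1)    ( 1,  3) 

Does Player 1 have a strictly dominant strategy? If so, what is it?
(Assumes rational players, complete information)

No strictly dominant strategy exists for Player 1

Work:
A strategy strictly dominates another if it gives a strictly higher payoff against every opponent action. Compare each pair of P1's strategies column-by-column:
  A vs B: [2 vs 2, 5 vs 2, 1 vs 7] → A does not strictly dominate B (column X: 2 ≤ 2)
  A vs C: [2 vs 1, 5 vs 7, 1 vs 1] → A does not strictly dominate C (column Y: 5 ≤ 7)
  B vs A: [2 vs 2, 2 vs 5, 7 vs 1] → B does not strictly dominate A (column X: 2 ≤ 2)
  B vs C: [2 vs 1, 2 vs 7, 7 vs 1] → B does not strictly dominate C (column Y: 2 ≤ 7)
  C vs A: [1 vs 2, 7 vs 5, 1 vs 1] → C does not strictly dominate A (column X: 1 ≤ 2)
  C vs B: [1 vs 2, 7 vs 2, 1 vs 7] → C does not strictly dominate B (column X: 1 ≤ 2)
No single strategy strictly dominates all others → no strictly dominant strategy.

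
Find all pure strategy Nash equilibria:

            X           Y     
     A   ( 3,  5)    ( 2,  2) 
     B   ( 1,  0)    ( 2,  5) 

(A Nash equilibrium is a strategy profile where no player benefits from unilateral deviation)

Nash equilibrium: (A, X), (B, Y)

Work:
Best responses:
  P1 vs X: payoffs [3, 1] → best response A (payoff 3)
  P1 vs Y: payoffs [2, 2] → best response A/B (payoff 2)
  P2 vs A: payoffs [5, 2] → best response X (payoff 5)
  P2 vs B: payoffs [0, 5] → best response Y (payoff 5)
Mutual best responses: (A,X), (B,Y) → Nash equilibria.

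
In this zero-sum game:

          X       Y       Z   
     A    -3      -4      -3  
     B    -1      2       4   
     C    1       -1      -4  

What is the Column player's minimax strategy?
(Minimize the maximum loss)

Column should play X, value = 1

Work:
Column player minimizes Row's maximum payoff:
Column X: max payoff to Row = 1
Column Y: max payoff to Row = 2
Column Z: max payoff to Row = 4
Minimum is 1, achieved by column X.
Minimax strategy: X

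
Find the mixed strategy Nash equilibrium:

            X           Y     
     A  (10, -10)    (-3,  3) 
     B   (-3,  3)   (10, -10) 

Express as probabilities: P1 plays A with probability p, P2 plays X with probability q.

p = 0.5, q = 0.5

Work:
Find probabilities that make opponent indifferent:
P2 chooses q to make P1 indifferent between A and B
P1 chooses p to make P2 indifferent between X and Y
Mixed NE: P1 plays (A: 0.5, B: 0.5), P2 plays (X: 0.5, Y: 0.5)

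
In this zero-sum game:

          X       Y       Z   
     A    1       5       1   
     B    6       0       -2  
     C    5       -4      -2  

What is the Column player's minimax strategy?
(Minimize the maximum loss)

Column should play Z, value = 1

Work:
Column player minimizes Row's maximum payoff:
Column X: max payoff to Row = 6
Column Y: max payoff to Row = 5
Column Z: max payoff to Row = 1
Minimum is 1, achieved by column Z.
Minimax strategy: Z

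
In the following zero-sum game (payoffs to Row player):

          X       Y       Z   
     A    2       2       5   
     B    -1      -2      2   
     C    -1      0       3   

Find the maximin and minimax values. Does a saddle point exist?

Maximin = 2, Minimax = 2, Saddle: True

Work:
Row minimums: [2, -2, -1] → maximin = 2
Column maximums: [2, 2, 5] → minimax = 2
Saddle point exists! Game value = 2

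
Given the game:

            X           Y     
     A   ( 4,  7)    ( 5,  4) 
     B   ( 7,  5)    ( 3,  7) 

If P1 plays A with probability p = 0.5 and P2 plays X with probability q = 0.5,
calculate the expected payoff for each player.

E[P1] = 4.75, E[P2] = 5.75

Work:
E[P1] = p·q·π₁(A,X) + p·(1-q)·π₁(A,Y) + (1-p)·q·π₁(B,X) + (1-p)·(1-q)·π₁(B,Y)
= 0.5·0.5·4 + 0.5·0.5·5 + 0.5·0.5·7 + 0.5·0.5·3
= 4.75

E[P2] = 5.75 (similar calculation)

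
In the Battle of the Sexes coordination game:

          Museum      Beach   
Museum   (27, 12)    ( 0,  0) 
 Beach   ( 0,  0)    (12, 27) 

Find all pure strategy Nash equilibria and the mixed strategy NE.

Pure NE: (Museum, Museum) and (Beach, Beach); Mixed NE: p = 0.6923, q = 0.3077

Work:
Check pure NE:
(Museum, Museum): (27, 12) - no unilateral deviation beneficial
(Beach, Beach): (12, 27) - no unilateral deviation beneficial
Mixed NE: P1 plays Museum with p = 0.6923, P2 plays Museum with q = 0.3077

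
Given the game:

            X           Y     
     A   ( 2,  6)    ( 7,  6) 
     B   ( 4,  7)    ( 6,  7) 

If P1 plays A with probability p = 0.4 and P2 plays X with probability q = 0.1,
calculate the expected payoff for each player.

E[P1] = 6.08, E[P2] = 6.6

Work:
E[P1] = p·q·π₁(A,X) + p·(1-q)·π₁(A,Y) + (1-p)·q·π₁(B,X) + (1-p)·(1-q)·π₁(B,Y)
= 0.4·0.1·2 + 0.4·0.9·7 + 0.6·0.1·4 + 0.6·0.9·6
= 6.08

E[P2] = 6.6 (similar calculation)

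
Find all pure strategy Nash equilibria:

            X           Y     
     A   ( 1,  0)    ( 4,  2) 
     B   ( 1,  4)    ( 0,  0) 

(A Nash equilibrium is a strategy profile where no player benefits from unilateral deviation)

Nash equilibrium: (A, Y), (B, X)

Work:
Best responses:
  P1 vs X: payoffs [1, 1] → best response A/B (payoff 1)
  P1 vs Y: payoffs [4, 0] → best response A (payoff 4)
  P2 vs A: payoffs [0, 2] → best response Y (payoff 2)
  P2 vs B: payoffs [4, 0] → best response X (payoff 4)
Mutual best responses: (A,Y), (B,X) → Nash equilibria.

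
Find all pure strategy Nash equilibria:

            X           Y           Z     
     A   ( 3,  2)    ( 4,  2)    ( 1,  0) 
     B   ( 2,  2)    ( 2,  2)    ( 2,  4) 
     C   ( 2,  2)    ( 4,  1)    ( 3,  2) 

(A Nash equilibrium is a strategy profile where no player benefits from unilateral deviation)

Nash equilibrium: (A, X), (A, Y), (C, Z)

Work:
Best responses:
  P1 vs X: payoffs [3, 2, 2] → best response A (payoff 3)
  P1 vs Y: payoffs [4, 2, 4] → best response A/C (payoff 4)
  P1 vs Z: payoffs [1, 2, 3] → best response C (payoff 3)
  P2 vs A: payoffs [2, 2, 0] → best response X/Y (payoff 2)
  P2 vs B: payoffs [2, 2, 4] → best response Z (payoff 4)
  P2 vs C: payoffs [2, 1, 2] → best response X/Z (payoff 2)
Mutual best responses: (A,X), (A,Y), (C,Z) → Nash equilibria.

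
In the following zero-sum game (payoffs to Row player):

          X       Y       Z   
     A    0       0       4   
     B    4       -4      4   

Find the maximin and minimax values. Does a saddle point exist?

Maximin = 0, Minimax = 0, Saddle: True

Work:
Row minimums: [0, -4] → maximin = 0
Column maximums: [4, 0, 4] → minimax = 0
Saddle point exists! Game value = 0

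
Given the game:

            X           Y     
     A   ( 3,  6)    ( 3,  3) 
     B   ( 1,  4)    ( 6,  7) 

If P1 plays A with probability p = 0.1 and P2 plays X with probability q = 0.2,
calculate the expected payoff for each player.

E[P1] = 4.8, E[P2] = 6.12

Work:
E[P1] = p·q·π₁(A,X) + p·(1-q)·π₁(A,Y) + (1-p)·q·π₁(B,X) + (1-p)·(1-q)·π₁(B,Y)
= 0.1·0.2·3 + 0.1·0.8·3 + 0.9·0.2·1 + 0.9·0.8·6
= 4.8

E[P2] = 6.12 (similar calculation)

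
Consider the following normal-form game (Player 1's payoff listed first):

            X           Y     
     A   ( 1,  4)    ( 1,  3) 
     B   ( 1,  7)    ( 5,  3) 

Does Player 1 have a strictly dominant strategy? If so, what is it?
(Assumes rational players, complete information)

No strictly dominant strategy exists for Player 1

Work:
A strategy strictly dominates another if it gives a strictly higher payoff against every opponent action. Compare each pair of P1's strategies column-by-column:
  A vs B: [1 vs 1, 1 vs 5] → A does not strictly dominate B (column X: 1 ≤ 1)
  B vs A: [1 vs 1, 5 vs 1] → B does not strictly dominate A (column X: 1 ≤ 1)
No single strategy strictly dominates all others → no strictly dominant strategy.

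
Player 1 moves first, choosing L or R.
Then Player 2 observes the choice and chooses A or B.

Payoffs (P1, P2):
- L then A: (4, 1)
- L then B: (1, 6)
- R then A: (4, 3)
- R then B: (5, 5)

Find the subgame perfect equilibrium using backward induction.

P1 plays R, P2 plays B after L and B after R; Payoff (5, 5)

Work:
Backward induction:
After L: P2 chooses B → P1 gets 1
After R: P2 chooses B → P1 gets 5
P1 chooses R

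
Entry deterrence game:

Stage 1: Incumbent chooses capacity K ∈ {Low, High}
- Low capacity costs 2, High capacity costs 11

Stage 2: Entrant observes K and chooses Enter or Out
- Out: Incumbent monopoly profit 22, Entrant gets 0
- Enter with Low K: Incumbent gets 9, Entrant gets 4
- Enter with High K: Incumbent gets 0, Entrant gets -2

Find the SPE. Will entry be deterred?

SPE: (High, Enter|Low, Out|High); Entry deterred. Incumbent net profit = 11

Work:
After Low K: Entrant enters (4 > 0)
After High K: Entrant stays out (-2 < 0)
Incumbent: Low → 9−2=7, High → 22−11=11
Incumbent chooses High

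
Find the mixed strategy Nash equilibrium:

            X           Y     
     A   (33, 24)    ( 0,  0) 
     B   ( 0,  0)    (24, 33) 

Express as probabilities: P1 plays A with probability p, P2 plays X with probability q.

p = 0.5789, q = 0.4211

Work:
Find probabilities that make opponent indifferent:
P2 chooses q to make P1 indifferent between A and B
P1 chooses p to make P2 indifferent between X and Y
Mixed NE: P1 plays (A: 0.5789, B: 0.4211), P2 plays (X: 0.4211, Y: 0.5789)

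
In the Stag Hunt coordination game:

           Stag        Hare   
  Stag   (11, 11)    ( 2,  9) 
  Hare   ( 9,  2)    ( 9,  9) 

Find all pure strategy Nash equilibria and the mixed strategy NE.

Pure NE: (Stag, Stag) and (Hare, Hare); Mixed NE: p = 0.7778, q = 0.7778

Work:
Check pure NE:
(Stag, Stag): (11, 11) - no unilateral deviation beneficial
(Hare, Hare): (9, 9) - no unilateral deviation beneficial
Mixed NE: P1 plays Stag with p = 0.7778, P2 plays Stag with q = 0.7778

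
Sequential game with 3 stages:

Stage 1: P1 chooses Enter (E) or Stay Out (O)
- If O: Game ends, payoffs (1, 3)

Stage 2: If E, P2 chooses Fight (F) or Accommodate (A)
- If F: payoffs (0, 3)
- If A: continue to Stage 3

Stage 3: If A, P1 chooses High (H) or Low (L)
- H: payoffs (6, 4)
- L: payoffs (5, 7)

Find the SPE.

SPE: (E, A, H); Outcome (6, 4)

Work:
Stage 3: P1 chooses H (6 vs 5)
Stage 2: P2: F->3, A->4 (anticipating H). Choose A
Stage 1: P1: O->1, E->6 (anticipating A, H). Choose E
SPE path: E -> A -> H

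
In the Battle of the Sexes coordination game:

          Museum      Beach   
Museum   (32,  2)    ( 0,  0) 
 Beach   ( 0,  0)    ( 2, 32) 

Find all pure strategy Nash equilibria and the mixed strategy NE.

Pure NE: (Museum, Museum) and (Beach, Beach); Mixed NE: p = 0.9412, q = 0.0588

Work:
Check pure NE:
(Museum, Museum): (32, 2) - no unilateral deviation beneficial
(Beach, Beach): (2, 32) - no unilateral deviation beneficial
Mixed NE: P1 plays Museum with p = 0.9412, P2 plays Museum with q = 0.0588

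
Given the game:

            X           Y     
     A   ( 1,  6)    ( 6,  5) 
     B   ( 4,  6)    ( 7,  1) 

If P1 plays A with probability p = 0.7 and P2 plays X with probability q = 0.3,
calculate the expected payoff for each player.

E[P1] = 4.98, E[P2] = 4.46

Work:
E[P1] = p·q·π₁(A,X) + p·(1-q)·π₁(A,Y) + (1-p)·q·π₁(B,X) + (1-p)·(1-q)·π₁(B,Y)
= 0.7·0.3·1 + 0.7·0.7·6 + 0.3·0.3·4 + 0.3·0.7·7
= 4.98

E[P2] = 4.46 (similar calculation)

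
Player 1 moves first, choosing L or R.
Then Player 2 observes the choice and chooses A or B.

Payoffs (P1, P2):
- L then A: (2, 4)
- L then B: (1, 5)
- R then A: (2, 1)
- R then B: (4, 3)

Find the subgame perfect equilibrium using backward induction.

P1 plays R, P2 plays B after L and B after R; Payoff (4, 3)

Work:
Backward induction:
After L: P2 chooses B → P1 gets 1
After R: P2 chooses B → P1 gets 4
P1 chooses R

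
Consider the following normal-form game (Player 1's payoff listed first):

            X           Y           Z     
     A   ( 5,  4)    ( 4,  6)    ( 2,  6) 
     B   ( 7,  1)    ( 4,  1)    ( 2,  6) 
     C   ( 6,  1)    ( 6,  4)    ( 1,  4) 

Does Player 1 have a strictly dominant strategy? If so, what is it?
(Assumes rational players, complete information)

No strictly dominant strategy exists for Player 1

Work:
A strategy strictly dominates another if it gives a strictly higher payoff against every opponent action. Compare each pair of P1's strategies column-by-column:
  A vs B: [5 vs 7, 4 vs 4, 2 vs 2] → A does not strictly dominate B (column X: 5 ≤ 7)
  A vs C: [5 vs 6, 4 vs 6, 2 vs 1] → A does not strictly dominate C (column X: 5 ≤ 6)
  B vs A: [7 vs 5, 4 vs 4, 2 vs 2] → B does not strictly dominate A (column Y: 4 ≤ 4)
  B vs C: [7 vs 6, 4 vs 6, 2 vs 1] → B does not strictly dominate C (column Y: 4 ≤ 6)
  C vs A: [6 vs 5, 6 vs 4, 1 vs 2] → C does not strictly dominate A (column Z: 1 ≤ 2)
  C vs B: [6 vs 7, 6 vs 4, 1 vs 2] → C does not strictly dominate B (column X: 6 ≤ 7)
No single strategy strictly dominates all others → no strictly dominant strategy.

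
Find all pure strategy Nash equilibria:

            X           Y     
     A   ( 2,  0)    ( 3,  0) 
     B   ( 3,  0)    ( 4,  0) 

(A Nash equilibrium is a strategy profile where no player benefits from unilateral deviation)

Nash equilibrium: (B, X), (B, Y)

Work:
Best responses:
  P1 vs X: payoffs [2, 3] → best response B (payoff 3)
  P1 vs Y: payoffs [3, 4] → best response B (payoff 4)
  P2 vs A: payoffs [0, 0] → best response X/Y (payoff 0)
  P2 vs B: payoffs [0, 0] → best response X/Y (payoff 0)
Mutual best responses: (B,X), (B,Y) → Nash equilibria.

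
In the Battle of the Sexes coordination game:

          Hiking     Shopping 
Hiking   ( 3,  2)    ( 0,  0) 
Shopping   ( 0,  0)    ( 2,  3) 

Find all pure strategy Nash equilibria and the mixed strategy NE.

Pure NE: (Hiking, Hiking) and (Shopping, Shopping); Mixed NE: p = 0.6, q = 0.4

Work:
Check pure NE:
(Hiking, Hiking): (3, 2) - no unilateral deviation beneficial
(Shopping, Shopping): (2, 3) - no unilateral deviation beneficial
Mixed NE: P1 plays Hiking with p = 0.6, P2 plays Hiking with q = 0.4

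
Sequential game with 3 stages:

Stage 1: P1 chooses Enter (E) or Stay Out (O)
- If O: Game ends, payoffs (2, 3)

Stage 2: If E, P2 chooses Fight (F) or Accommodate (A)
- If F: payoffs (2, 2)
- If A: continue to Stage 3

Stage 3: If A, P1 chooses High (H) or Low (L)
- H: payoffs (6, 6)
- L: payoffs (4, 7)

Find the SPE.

SPE: (E, A, H); Outcome (6, 6)

Work:
Stage 3: P1 chooses H (6 vs 4)
Stage 2: P2: F->2, A->6 (anticipating H). Choose A
Stage 1: P1: O->2, E->6 (anticipating A, H). Choose E
SPE path: E -> A -> H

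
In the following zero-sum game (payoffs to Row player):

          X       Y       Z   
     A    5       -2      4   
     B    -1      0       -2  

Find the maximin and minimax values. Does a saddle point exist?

Maximin = -2, Minimax = 0, Saddle: False

Work:
Row minimums: [-2, -2] → maximin = -2
Column maximums: [5, 0, 4] → minimax = 0
No saddle point (maximin ≠ minimax). Mixed strategy needed.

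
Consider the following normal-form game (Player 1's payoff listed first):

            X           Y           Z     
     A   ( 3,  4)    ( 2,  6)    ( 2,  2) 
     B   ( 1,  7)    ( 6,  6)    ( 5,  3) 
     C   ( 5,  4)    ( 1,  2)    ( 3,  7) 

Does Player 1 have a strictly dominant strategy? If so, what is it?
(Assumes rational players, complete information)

No strictly dominant strategy exists for Player 1

Work:
A strategy strictly dominates another if it gives a strictly higher payoff against every opponent action. Compare each pair of P1's strategies column-by-column:
  A vs B: [3 vs 1, 2 vs 6, 2 vs 5] → A does not strictly dominate B (column Y: 2 ≤ 6)
  A vs C: [3 vs 5, 2 vs 1, 2 vs 3] → A does not strictly dominate C (column X: 3 ≤ 5)
  B vs A: [1 vs 3, 6 vs 2, 5 vs 2] → B does not strictly dominate A (column X: 1 ≤ 3)
  B vs C: [1 vs 5, 6 vs 1, 5 vs 3] → B does not strictly dominate C (column X: 1 ≤ 5)
  C vs A: [5 vs 3, 1 vs 2, 3 vs 2] → C does not strictly dominate A (column Y: 1 ≤ 2)
  C vs B: [5 vs 1, 1 vs 6, 3 vs 5] → C does not strictly dominate B (column Y: 1 ≤ 6)
No single strategy strictly dominates all others → no strictly dominant strategy.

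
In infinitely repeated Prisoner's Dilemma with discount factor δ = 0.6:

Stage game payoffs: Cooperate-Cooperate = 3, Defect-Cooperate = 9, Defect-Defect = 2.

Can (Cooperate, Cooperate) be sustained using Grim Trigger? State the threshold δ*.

δ* = 0.8571; since δ = 0.6 < 0.8571, cooperation cannot be sustained

Work:
For Grim Trigger:
Cooperate forever: 3/(1-δ)
Defect then punished: 9 + 2·δ/(1-δ)
Need: 3/(1-δ) ≥ 9 + 2·δ/(1-δ)
Solving: δ ≥ (T-R)/(T-P) = (9-3)/(9-2) = 0.8571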